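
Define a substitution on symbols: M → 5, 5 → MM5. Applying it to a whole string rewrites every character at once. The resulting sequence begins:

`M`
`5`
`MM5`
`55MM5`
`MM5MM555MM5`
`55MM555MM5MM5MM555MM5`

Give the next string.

MM5MM555MM5MM5MM555MM555MM555MM5MM5MM555MM5

Applying the rule to each of the 21 symbols of 55MM555MM5MM5MM555MM5 gives the pieces MM5 MM5 5 5 MM5 MM5 MM5 5 5 MM5 5 5 MM5 5 5 MM5 MM5 MM5 5 5 MM5, which concatenate to the answer.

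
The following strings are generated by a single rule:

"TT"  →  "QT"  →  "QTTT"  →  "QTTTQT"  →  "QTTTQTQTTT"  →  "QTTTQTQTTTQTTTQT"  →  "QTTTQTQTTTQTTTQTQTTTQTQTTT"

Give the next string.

QTTTQTQTTTQTTTQTQTTTQTQTTTQTTTQTQTTTQTTTQT

Each term (from the third on) is the previous term followed by the one before it: term 3 = QT·TT = QTTT.
Continuing: QTTTQTQTTTQTTTQTQTTTQTQTTT · QTTTQTQTTTQTTTQT gives term 8.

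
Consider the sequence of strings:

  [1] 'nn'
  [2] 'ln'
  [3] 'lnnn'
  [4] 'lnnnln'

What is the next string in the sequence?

lnnnlnlnnn

This is a Fibonacci-style word recurrence s(k) = s(k−1)·s(k−2): e.g. ln·nn = lnnn.
Continuing: lnnnln · lnnn gives term 5.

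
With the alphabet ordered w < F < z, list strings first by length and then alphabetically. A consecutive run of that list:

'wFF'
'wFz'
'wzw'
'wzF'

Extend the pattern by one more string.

wzz

Find the rightmost character of wzF below z, bump it to the next letter, and reset everything to its right to w.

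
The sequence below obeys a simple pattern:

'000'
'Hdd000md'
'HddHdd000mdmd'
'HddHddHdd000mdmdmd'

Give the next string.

Each term wraps the previous one in Hdd on the left and md on the right.
Applying this once more to HddHddHdd000mdmdmd:

HddHddHddHdd000mdmdmdmd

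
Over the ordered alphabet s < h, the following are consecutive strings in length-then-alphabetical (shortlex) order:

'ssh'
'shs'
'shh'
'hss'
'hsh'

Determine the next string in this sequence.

hhs

Find the rightmost character of hsh below h, bump it to the next letter, and reset everything to its right to s.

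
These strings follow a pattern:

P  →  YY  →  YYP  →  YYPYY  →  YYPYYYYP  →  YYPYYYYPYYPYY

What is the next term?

YYPYYYYPYYPYYYYPYYYYP

From term 3 onward, concatenate the last term with the second-to-last: YY·P = YYP, YYP·YY = YYPYY, …
Continuing: YYPYYYYPYYPYY · YYPYYYYP gives term 7.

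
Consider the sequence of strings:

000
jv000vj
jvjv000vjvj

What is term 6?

Every step adds jv to the front and vj to the end of the previous string.
From jvjv000vjvj, 3 further steps: jvjv000vjvj → jvjvjv000vjvjvj → jvjvjvjv000vjvjvjvj → (answer).

jvjvjvjvjv000vjvjvjvjvj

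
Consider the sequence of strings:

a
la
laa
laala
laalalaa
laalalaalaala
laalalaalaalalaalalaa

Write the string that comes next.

laalalaalaalalaalalaalaalalaalaala

This is a Fibonacci-style word recurrence s(k) = s(k−1)·s(k−2): e.g. la·a = laa.
So term 8 is laalalaalaalalaalalaa·laalalaalaala.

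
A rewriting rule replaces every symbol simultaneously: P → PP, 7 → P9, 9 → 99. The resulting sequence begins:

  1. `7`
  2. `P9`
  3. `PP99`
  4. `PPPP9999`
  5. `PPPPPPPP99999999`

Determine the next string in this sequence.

Replace each of the 16 characters of PPPPPPPP99999999 in place — PP PP PP PP PP PP PP PP 99 99 99 99 99 99 99 99 — and concatenate.

PPPPPPPPPPPPPPPP9999999999999999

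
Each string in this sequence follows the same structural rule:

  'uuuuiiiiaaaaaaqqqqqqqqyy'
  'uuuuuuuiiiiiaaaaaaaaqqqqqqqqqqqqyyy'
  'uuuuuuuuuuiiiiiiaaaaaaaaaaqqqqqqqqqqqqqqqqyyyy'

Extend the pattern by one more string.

uuuuuuuuuuuuuiiiiiiiaaaaaaaaaaaaqqqqqqqqqqqqqqqqqqqqyyyyy

The n-th term is 3n-2 u's then n+2 i's then 2n+2 a's then 4n q's then n y's, where the shown terms are n = 2, 3, 4.
For the next term, n = 5, so the run lengths are 13, 7, 12, 20, 5.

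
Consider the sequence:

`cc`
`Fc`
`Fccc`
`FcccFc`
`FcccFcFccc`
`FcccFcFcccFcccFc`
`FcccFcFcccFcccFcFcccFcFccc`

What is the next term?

FcccFcFcccFcccFcFcccFcFcccFcccFcFcccFcccFc

From term 3 onward, concatenate the last term with the second-to-last: Fc·cc = Fccc, Fccc·Fc = FcccFc, …
So term 8 is FcccFcFcccFcccFcFcccFcFccc·FcccFcFcccFcccFc.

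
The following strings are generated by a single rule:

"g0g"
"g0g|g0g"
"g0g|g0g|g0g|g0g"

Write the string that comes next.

Each string is two copies of the previous one joined by '|'.
So the next term is two copies of g0g|g0g|g0g|g0g with '|' between the halves.

g0g|g0g|g0g|g0g|g0g|g0g|g0g|g0g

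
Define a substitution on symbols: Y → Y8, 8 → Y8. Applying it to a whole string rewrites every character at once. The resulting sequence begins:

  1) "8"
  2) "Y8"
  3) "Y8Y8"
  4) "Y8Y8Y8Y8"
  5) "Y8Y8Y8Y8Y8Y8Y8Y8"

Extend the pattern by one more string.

Replace each of the 16 characters of Y8Y8Y8Y8Y8Y8Y8Y8 in place — Y8 Y8 Y8 Y8 Y8 Y8 Y8 Y8 Y8 Y8 Y8 Y8 Y8 Y8 Y8 Y8 — and concatenate.

Y8Y8Y8Y8Y8Y8Y8Y8Y8Y8Y8Y8Y8Y8Y8Y8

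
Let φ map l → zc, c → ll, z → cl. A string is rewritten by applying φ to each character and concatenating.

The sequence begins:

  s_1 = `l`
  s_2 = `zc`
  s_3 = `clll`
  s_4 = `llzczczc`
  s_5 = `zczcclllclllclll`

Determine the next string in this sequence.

φ(zczcclllclllclll) expands symbol-by-symbol to cl ll cl ll ll zc zc zc ll zc zc zc ll zc zc zc; joining the 16 pieces gives the next term.

clllclllllzczczcllzczczcllzczczc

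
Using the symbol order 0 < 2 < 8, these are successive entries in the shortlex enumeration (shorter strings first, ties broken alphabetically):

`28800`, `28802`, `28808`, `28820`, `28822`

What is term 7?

28880

Continuing the enumeration 2 steps past 28822: 28822 → 28828 → (answer).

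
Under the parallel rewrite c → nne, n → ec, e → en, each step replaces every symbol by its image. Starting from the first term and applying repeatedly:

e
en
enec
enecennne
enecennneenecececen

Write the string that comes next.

Replace each of the 19 characters of enecennneenecececen in place — en ec en nne en ec ec ec en en ec en nne en nne en nne en ec — and concatenate.

enecennneenecececenenecennneennneennneenec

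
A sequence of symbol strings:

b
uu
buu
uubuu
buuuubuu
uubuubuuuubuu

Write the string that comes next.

This is a Fibonacci-style word recurrence s(k) = s(k−2)·s(k−1): e.g. b·uu = buu.
Continuing: buuuubuu · uubuubuuuubuu gives term 7.

buuuubuuuubuubuuuubuu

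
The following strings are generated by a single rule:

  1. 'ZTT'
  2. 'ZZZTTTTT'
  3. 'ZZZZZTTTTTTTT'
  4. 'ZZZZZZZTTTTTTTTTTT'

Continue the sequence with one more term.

ZZZZZZZZZTTTTTTTTTTTTTT

Term n consists of 2n-1 Z's, followed by 3n-1 T's (n = 1, 2, …).
At n = 5 the blocks have lengths 9, 14.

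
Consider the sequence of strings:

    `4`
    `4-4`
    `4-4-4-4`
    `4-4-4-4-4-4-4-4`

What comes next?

s(k+1) = s(k)·-·s(k) — each term doubles the last with '-' between the halves.
One more doubling of 4-4-4-4-4-4-4-4 gives the answer.

4-4-4-4-4-4-4-4-4-4-4-4-4-4-4-4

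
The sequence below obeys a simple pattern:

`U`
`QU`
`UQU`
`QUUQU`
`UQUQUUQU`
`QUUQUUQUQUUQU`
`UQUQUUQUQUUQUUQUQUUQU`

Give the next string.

QUUQUUQUQUUQUUQUQUUQUQUUQUUQUQUUQU

Each term (from the third on) is the two preceding terms concatenated in order: term 3 = U·QU = UQU.
The next term joins QUUQUUQUQUUQU and UQUQUUQUQUUQUUQUQUUQU.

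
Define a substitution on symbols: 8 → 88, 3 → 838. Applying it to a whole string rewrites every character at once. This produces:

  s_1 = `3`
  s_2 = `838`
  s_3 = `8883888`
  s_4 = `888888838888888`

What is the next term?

Replace each of the 15 characters of 888888838888888 in place — 88 88 88 88 88 88 88 838 88 88 88 88 88 88 88 — and concatenate.

8888888888888883888888888888888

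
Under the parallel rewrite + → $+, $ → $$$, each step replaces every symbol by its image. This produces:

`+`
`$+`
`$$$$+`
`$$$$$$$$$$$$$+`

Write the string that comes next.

$$$$$$$$$$$$$$$$$$$$$$$$$$$$$$$$$$$$$$$$+

Replace each of the 14 characters of $$$$$$$$$$$$$+ in place — $$$ $$$ $$$ $$$ $$$ $$$ $$$ $$$ $$$ $$$ $$$ $$$ $$$ $+ — and concatenate.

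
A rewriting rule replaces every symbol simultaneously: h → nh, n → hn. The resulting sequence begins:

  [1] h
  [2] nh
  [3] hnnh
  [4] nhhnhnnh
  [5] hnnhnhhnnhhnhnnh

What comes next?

Rewriting the 16 symbols of hnnhnhhnnhhnhnnh one by one yields nh hn hn nh hn nh nh hn hn nh nh hn nh hn hn nh; concatenated:

nhhnhnnhhnnhnhhnhnnhnhhnnhhnhnnh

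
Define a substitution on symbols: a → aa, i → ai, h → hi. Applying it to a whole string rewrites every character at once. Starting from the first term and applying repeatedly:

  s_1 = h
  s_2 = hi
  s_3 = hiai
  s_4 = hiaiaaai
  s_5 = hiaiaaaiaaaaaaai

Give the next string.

φ(hiaiaaaiaaaaaaai) expands symbol-by-symbol to hi ai aa ai aa aa aa ai aa aa aa aa aa aa aa ai; joining the 16 pieces gives the next term.

hiaiaaaiaaaaaaaiaaaaaaaaaaaaaaai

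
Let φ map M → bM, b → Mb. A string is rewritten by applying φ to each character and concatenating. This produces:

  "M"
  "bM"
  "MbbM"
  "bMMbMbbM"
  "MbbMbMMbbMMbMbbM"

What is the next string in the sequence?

φ(MbbMbMMbbMMbMbbM) expands symbol-by-symbol to bM Mb Mb bM Mb bM bM Mb Mb bM bM Mb bM Mb Mb bM; joining the 16 pieces gives the next term.

bMMbMbbMMbbMbMMbMbbMbMMbbMMbMbbM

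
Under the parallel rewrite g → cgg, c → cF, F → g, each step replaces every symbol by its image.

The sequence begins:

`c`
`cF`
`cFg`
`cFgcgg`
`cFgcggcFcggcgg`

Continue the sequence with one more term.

Applying the rule to each of the 14 symbols of cFgcggcFcggcgg gives the pieces cF g cgg cF cgg cgg cF g cF cgg cgg cF cgg cgg, which concatenate to the answer.

cFgcggcFcggcggcFgcFcggcggcFcggcgg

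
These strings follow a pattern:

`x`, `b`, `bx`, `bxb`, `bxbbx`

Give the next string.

This is a Fibonacci-style word recurrence s(k) = s(k−1)·s(k−2): e.g. b·x = bx.
So term 6 is bxbbx·bxb.

bxbbxbxb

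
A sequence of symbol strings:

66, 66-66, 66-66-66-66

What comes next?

Each string is two copies of the previous one joined by '-'.
So the next term is two copies of 66-66-66-66 with '-' between the halves.

66-66-66-66-66-66-66-66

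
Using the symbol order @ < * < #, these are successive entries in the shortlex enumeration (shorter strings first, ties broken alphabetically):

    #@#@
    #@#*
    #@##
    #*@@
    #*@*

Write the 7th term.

#**@

Stepping forward 2 times from #*@*: #*@* → #*@#, then the target.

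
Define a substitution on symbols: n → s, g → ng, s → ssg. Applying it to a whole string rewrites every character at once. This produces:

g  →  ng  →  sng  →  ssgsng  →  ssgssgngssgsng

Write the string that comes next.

Replace each of the 14 characters of ssgssgngssgsng in place — ssg ssg ng ssg ssg ng s ng ssg ssg ng ssg s ng — and concatenate.

ssgssgngssgssgngsngssgssgngssgsng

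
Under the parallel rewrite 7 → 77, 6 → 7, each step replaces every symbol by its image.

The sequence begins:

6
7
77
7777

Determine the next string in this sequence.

Expanding 7777: 7→77, 7→77, 7→77, 7→77. Concatenated: 77 77 77 77.

77777777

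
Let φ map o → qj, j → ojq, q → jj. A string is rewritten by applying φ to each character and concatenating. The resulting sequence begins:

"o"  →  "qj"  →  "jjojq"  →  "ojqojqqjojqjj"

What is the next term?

Replace each of the 13 characters of ojqojqqjojqjj in place — qj ojq jj qj ojq jj jj ojq qj ojq jj ojq ojq — and concatenate.

qjojqjjqjojqjjjjojqqjojqjjojqojq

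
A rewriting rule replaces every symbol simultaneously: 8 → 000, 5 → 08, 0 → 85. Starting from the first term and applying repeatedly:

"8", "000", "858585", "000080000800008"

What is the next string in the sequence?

858585850008585858500085858585000

Applying the rule to each of the 15 symbols of 000080000800008 gives the pieces 85 85 85 85 000 85 85 85 85 000 85 85 85 85 000, which concatenate to the answer.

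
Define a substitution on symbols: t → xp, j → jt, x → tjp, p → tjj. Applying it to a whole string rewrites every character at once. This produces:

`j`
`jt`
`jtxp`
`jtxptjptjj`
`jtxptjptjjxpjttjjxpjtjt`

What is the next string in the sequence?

Rewriting the 23 symbols of jtxptjptjjxpjttjjxpjtjt one by one yields jt xp tjp tjj xp jt tjj xp jt jt tjp tjj jt xp xp jt jt tjp tjj jt xp jt xp; concatenated:

jtxptjptjjxpjttjjxpjtjttjptjjjtxpxpjtjttjptjjjtxpjtxp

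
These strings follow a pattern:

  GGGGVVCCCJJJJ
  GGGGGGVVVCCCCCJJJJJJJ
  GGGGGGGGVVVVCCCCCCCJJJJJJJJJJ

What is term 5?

Term n consists of 2n+2 G's, followed by n+1 V's, followed by 2n+1 C's, followed by 3n+1 J's (n = 1, 2, …).
For term 5, n = 5, so the run lengths are 12, 6, 11, 16.

GGGGGGGGGGGGVVVVVVCCCCCCCCCCCJJJJJJJJJJJJJJJJ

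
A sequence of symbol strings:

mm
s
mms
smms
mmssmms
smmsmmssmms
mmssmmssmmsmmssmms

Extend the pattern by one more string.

From term 3 onward, concatenate the second-to-last term with the last: mm·s = mms, s·mms = smms, …
So term 8 is smmsmmssmms·mmssmmssmmsmmssmms.

smmsmmssmmsmmssmmssmmsmmssmms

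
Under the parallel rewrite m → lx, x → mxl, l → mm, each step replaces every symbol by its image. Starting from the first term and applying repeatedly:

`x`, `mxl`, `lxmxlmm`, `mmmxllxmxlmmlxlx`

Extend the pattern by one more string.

Rewriting the 16 symbols of mmmxllxmxlmmlxlx one by one yields lx lx lx mxl mm mm mxl lx mxl mm lx lx mm mxl mm mxl; concatenated:

lxlxlxmxlmmmmmxllxmxlmmlxlxmmmxlmmmxl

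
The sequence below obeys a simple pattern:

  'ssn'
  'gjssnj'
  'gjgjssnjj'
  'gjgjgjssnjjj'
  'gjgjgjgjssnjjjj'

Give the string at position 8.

s(k+1) = gj·s(k)·j, so each term gains gj as a prefix and j as a suffix.
From gjgjgjgjssnjjjj, 3 further steps: gjgjgjgjssnjjjj → gjgjgjgjgjssnjjjjj → gjgjgjgjgjgjssnjjjjjj → (answer).

gjgjgjgjgjgjgjssnjjjjjjj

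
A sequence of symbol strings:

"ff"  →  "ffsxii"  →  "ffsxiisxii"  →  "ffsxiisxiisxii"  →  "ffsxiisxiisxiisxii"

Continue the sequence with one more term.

ffsxiisxiisxiisxiisxii

Every step adds sxii to the end: s(k+1) = s(k)·sxii.
So the next term is ffsxiisxiisxiisxii·sxii.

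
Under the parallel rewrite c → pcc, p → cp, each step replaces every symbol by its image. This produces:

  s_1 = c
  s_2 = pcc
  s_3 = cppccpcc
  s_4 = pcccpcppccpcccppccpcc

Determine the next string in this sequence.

cppccpccpcccppcccpcppccpcccppccpccpcccpcppccpcccppccpcc

φ(pcccpcppccpcccppccpcc) expands symbol-by-symbol to cp pcc pcc pcc cp pcc cp cp pcc pcc cp pcc pcc pcc cp cp pcc pcc cp pcc pcc; joining the 21 pieces gives the next term.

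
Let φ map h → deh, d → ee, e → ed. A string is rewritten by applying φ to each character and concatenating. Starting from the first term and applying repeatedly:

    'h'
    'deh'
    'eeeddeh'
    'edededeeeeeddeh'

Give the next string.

Rewriting the 15 symbols of edededeeeeeddeh one by one yields ed ee ed ee ed ee ed ed ed ed ed ee ee ed deh; concatenated:

edeeedeeedeeedededededeeeeeddeh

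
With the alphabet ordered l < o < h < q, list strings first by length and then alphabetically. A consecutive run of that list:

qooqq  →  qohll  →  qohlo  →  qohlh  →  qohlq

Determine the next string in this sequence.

qohol

Find the rightmost character of qohlq below q, bump it to the next letter, and reset everything to its right to l.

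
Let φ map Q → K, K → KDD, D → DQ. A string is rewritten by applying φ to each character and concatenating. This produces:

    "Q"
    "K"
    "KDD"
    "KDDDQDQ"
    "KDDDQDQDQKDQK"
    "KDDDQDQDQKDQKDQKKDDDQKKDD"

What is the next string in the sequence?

Rewriting the 25 symbols of KDDDQDQDQKDQKDQKKDDDQKKDD one by one yields KDD DQ DQ DQ K DQ K DQ K KDD DQ K KDD DQ K KDD KDD DQ DQ DQ K KDD KDD DQ DQ; concatenated:

KDDDQDQDQKDQKDQKKDDDQKKDDDQKKDDKDDDQDQDQKKDDKDDDQDQ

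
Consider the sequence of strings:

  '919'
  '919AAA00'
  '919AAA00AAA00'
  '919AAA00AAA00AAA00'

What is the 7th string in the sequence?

Every step adds AAA00 to the end: s(k+1) = s(k)·AAA00.
From 919AAA00AAA00AAA00, 3 further steps: 919AAA00AAA00AAA00 → 919AAA00AAA00AAA00AAA00 → 919AAA00AAA00AAA00AAA00AAA00 → (answer).

919AAA00AAA00AAA00AAA00AAA00AAA00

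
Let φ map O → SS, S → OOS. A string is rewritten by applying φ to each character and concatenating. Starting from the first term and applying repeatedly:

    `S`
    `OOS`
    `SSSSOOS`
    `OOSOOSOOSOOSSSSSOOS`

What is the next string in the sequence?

SSSSOOSSSSSOOSSSSSOOSSSSSOOSOOSOOSOOSOOSSSSSOOS

Replace each of the 19 characters of OOSOOSOOSOOSSSSSOOS in place — SS SS OOS SS SS OOS SS SS OOS SS SS OOS OOS OOS OOS OOS SS SS OOS — and concatenate.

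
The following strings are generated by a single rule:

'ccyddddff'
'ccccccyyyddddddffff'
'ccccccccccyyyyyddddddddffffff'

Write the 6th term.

ccccccccccccccccccccccyyyyyyyyyyyddddddddddddddffffffffffff

Term n consists of 4n-2 c's, followed by 2n-1 y's, followed by 2n+2 d's, followed by 2n f's (n = 1, 2, …).
Setting n = 6 gives 22, 11, 14, 12 characters in each block.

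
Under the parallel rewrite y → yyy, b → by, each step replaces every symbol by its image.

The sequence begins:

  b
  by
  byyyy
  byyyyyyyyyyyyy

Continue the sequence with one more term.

φ(byyyyyyyyyyyyy) expands symbol-by-symbol to by yyy yyy yyy yyy yyy yyy yyy yyy yyy yyy yyy yyy yyy; joining the 14 pieces gives the next term.

byyyyyyyyyyyyyyyyyyyyyyyyyyyyyyyyyyyyyyyy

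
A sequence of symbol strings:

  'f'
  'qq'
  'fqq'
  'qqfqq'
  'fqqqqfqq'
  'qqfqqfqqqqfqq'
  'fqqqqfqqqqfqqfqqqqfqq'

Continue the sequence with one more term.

qqfqqfqqqqfqqfqqqqfqqqqfqqfqqqqfqq

This is a Fibonacci-style word recurrence s(k) = s(k−2)·s(k−1): e.g. f·qq = fqq.
So term 8 is qqfqqfqqqqfqq·fqqqqfqqqqfqqfqqqqfqq.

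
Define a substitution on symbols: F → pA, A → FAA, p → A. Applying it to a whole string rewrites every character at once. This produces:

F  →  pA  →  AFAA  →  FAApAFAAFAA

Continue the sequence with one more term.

Apply φ to FAApAFAAFAA symbol by symbol: F→pA, A→FAA, A→FAA, p→A, A→FAA, F→pA, A→FAA, A→FAA, F→pA, A→FAA, A→FAA; joined: pA FAA FAA A FAA pA FAA FAA pA FAA FAA.

pAFAAFAAAFAApAFAAFAApAFAAFAA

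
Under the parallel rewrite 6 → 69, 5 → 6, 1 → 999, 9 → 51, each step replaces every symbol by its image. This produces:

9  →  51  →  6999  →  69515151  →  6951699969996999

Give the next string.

69516999695151516951515169515151

Applying the rule to each of the 16 symbols of 6951699969996999 gives the pieces 69 51 6 999 69 51 51 51 69 51 51 51 69 51 51 51, which concatenate to the answer.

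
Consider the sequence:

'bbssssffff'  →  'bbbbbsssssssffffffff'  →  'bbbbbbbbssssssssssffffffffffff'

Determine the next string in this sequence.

bbbbbbbbbbbsssssssssssssffffffffffffffff

Reading off run lengths: b runs 2, 5, 8; s runs 4, 7, 10; f runs 4, 8, 12 — each is linear in n (n = 1, 2, …).
At n = 4 the blocks have lengths 11, 13, 16.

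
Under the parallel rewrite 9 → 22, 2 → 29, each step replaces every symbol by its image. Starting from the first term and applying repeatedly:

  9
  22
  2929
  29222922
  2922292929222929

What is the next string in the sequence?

29222929292229222922292929222922

Replace each of the 16 characters of 2922292929222929 in place — 29 22 29 29 29 22 29 22 29 22 29 29 29 22 29 22 — and concatenate.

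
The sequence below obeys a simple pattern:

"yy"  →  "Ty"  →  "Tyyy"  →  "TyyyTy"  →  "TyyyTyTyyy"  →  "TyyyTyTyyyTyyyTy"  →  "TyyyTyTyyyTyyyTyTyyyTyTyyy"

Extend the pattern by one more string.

TyyyTyTyyyTyyyTyTyyyTyTyyyTyyyTyTyyyTyyyTy

This is a Fibonacci-style word recurrence s(k) = s(k−1)·s(k−2): e.g. Ty·yy = Tyyy.
The next term joins TyyyTyTyyyTyyyTyTyyyTyTyyy and TyyyTyTyyyTyyyTy.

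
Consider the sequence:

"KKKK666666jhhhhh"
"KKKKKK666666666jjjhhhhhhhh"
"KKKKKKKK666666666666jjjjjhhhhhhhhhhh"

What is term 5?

KKKKKKKKKKKK666666666666666666jjjjjjjjjhhhhhhhhhhhhhhhhh

Reading off run lengths: K runs 4, 6, 8; 6 runs 6, 9, 12; j runs 1, 3, 5; h runs 5, 8, 11 — each is linear in n (n = 1, 2, …).
For term 5, n = 5, so the run lengths are 12, 18, 9, 17.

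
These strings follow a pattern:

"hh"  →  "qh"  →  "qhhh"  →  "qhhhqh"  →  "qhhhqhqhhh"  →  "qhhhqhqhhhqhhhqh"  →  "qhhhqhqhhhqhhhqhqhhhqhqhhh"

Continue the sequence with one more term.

This is a Fibonacci-style word recurrence s(k) = s(k−1)·s(k−2): e.g. qh·hh = qhhh.
Continuing: qhhhqhqhhhqhhhqhqhhhqhqhhh · qhhhqhqhhhqhhhqh gives term 8.

qhhhqhqhhhqhhhqhqhhhqhqhhhqhhhqhqhhhqhhhqh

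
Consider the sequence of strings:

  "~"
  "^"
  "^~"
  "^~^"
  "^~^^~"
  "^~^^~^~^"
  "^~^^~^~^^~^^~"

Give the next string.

From term 3 onward, concatenate the last term with the second-to-last: ^·~ = ^~, ^~·^ = ^~^, …
So term 8 is ^~^^~^~^^~^^~·^~^^~^~^.

^~^^~^~^^~^^~^~^^~^~^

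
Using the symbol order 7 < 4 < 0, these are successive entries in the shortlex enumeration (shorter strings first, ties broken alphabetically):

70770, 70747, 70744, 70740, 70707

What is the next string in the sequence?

70704

Treat 70707 as a base-3 numeral over the given alphabet and add one, carrying through any trailing 0's.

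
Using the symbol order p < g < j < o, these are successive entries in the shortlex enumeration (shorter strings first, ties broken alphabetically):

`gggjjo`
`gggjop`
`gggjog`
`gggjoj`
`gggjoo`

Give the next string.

The successor of gggjoo increments the rightmost position that isn't already o and resets every position after it to p.

gggopp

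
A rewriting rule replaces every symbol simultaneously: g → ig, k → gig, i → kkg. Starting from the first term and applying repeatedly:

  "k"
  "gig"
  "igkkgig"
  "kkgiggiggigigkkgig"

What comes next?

giggigigkkgigigkkgigigkkgigkkgiggiggigigkkgig

Applying the rule to each of the 18 symbols of kkgiggiggigigkkgig gives the pieces gig gig ig kkg ig ig kkg ig ig kkg ig kkg ig gig gig ig kkg ig, which concatenate to the answer.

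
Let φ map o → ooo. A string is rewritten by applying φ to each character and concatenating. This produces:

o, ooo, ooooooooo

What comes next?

Apply φ to ooooooooo symbol by symbol: o→ooo, o→ooo, o→ooo, o→ooo, o→ooo, o→ooo, o→ooo, o→ooo, o→ooo; joined: ooo ooo ooo ooo ooo ooo ooo ooo ooo.

ooooooooooooooooooooooooooo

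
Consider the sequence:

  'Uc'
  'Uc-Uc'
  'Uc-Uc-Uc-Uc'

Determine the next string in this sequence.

Every step duplicates the string with '-' between the halves.
So the next term is two copies of Uc-Uc-Uc-Uc with '-' between the halves.

Uc-Uc-Uc-Uc-Uc-Uc-Uc-Uc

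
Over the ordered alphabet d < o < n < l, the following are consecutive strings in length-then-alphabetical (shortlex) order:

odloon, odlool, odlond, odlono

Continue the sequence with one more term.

The successor of odlono increments the rightmost position that isn't already l and resets every position after it to d.

odlonn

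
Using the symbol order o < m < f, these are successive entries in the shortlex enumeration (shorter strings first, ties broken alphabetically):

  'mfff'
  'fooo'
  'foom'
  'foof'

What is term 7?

Advancing 3 positions from foof through foof → fomo → fomm reaches term 7.

fomf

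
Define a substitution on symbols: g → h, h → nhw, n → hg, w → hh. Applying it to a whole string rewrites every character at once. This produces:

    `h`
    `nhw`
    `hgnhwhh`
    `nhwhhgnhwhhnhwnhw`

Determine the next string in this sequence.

Rewriting the 17 symbols of nhwhhgnhwhhnhwnhw one by one yields hg nhw hh nhw nhw h hg nhw hh nhw nhw hg nhw hh hg nhw hh; concatenated:

hgnhwhhnhwnhwhhgnhwhhnhwnhwhgnhwhhhgnhwhh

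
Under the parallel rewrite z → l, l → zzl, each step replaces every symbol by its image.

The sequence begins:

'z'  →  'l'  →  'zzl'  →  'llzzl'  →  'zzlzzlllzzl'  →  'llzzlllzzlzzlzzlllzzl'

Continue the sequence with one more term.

zzlzzlllzzlzzlzzlllzzlllzzlllzzlzzlzzlllzzl

φ(llzzlllzzlzzlzzlllzzl) expands symbol-by-symbol to zzl zzl l l zzl zzl zzl l l zzl l l zzl l l zzl zzl zzl l l zzl; joining the 21 pieces gives the next term.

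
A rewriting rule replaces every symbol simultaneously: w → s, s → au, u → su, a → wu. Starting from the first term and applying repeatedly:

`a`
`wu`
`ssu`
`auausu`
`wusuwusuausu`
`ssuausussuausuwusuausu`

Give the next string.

Rewriting the 22 symbols of ssuausussuausuwusuausu one by one yields au au su wu su au su au au su wu su au su s su au su wu su au su; concatenated:

auausuwusuausuauausuwusuausussuausuwusuausu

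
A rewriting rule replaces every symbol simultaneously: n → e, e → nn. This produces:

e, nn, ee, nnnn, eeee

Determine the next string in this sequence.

nnnnnnnn

Expanding eeee: e→nn, e→nn, e→nn, e→nn. Concatenated: nn nn nn nn.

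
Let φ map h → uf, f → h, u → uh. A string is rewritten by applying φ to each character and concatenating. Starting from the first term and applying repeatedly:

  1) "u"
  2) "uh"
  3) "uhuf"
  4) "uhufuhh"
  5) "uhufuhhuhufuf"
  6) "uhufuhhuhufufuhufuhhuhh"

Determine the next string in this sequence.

Rewriting the 23 symbols of uhufuhhuhufufuhufuhhuhh one by one yields uh uf uh h uh uf uf uh uf uh h uh h uh uf uh h uh uf uf uh uf uf; concatenated:

uhufuhhuhufufuhufuhhuhhuhufuhhuhufufuhufuf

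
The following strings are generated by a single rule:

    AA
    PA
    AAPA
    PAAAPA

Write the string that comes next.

From term 3 onward, concatenate the second-to-last term with the last: AA·PA = AAPA, PA·AAPA = PAAAPA, …
The next term joins AAPA and PAAAPA.

AAPAPAAAPA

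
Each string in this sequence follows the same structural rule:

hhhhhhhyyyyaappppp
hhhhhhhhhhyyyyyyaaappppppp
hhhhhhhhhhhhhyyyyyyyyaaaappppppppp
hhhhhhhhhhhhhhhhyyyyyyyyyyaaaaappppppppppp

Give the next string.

hhhhhhhhhhhhhhhhhhhyyyyyyyyyyyyaaaaaappppppppppppp

Reading off run lengths: h runs 7, 10, 13, 16; y runs 4, 6, 8, 10; a runs 2, 3, 4, 5; p runs 5, 7, 9, 11 — each is linear in n, where the shown terms are n = 2, 3, 4, 5.
Setting n = 6 gives 19, 12, 6, 13 characters in each block.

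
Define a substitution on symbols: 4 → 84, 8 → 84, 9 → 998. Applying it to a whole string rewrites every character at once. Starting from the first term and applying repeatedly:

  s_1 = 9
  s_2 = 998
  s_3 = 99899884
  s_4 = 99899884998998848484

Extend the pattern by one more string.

998998849989988484849989988499899884848484848484

φ(99899884998998848484) expands symbol-by-symbol to 998 998 84 998 998 84 84 84 998 998 84 998 998 84 84 84 84 84 84 84; joining the 20 pieces gives the next term.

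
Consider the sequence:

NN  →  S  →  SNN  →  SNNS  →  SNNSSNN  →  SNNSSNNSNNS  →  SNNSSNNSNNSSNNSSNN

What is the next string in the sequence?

SNNSSNNSNNSSNNSSNNSNNSSNNSNNS

Each term (from the third on) is the previous term followed by the one before it: term 3 = S·NN = SNN.
So term 8 is SNNSSNNSNNSSNNSSNN·SNNSSNNSNNS.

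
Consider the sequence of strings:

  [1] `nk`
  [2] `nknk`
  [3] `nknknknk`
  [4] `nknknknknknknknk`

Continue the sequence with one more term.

s(k+1) = s(k)·s(k) — each term doubles the last.
Doubling nknknknknknknknk:

nknknknknknknknknknknknknknknknk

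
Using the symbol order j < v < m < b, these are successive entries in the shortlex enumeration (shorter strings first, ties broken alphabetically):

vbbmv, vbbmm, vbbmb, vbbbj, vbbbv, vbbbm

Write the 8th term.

Stepping forward 2 times from vbbbm: vbbbm → vbbbb, then the target.

mjjjj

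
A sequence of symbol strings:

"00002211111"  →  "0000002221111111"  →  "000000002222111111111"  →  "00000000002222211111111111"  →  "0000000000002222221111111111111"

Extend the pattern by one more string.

Reading off run lengths: 0 runs 4, 6, 8, 10, 12; 2 runs 2, 3, 4, 5, 6; 1 runs 5, 7, 9, 11, 13 — each is linear in n, where the shown terms are n = 2, 3, 4, 5, 6.
For the next term, n = 7, so the run lengths are 14, 7, 15.

000000000000002222222111111111111111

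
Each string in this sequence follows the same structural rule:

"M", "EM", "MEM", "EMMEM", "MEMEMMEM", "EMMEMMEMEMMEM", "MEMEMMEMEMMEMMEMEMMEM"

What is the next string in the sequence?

From term 3 onward, concatenate the second-to-last term with the last: M·EM = MEM, EM·MEM = EMMEM, …
The next term joins EMMEMMEMEMMEM and MEMEMMEMEMMEMMEMEMMEM.

EMMEMMEMEMMEMMEMEMMEMEMMEMMEMEMMEM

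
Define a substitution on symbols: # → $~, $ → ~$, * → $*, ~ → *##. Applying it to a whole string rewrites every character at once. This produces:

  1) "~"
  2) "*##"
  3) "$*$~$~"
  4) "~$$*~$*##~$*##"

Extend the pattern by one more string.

Rewriting the 14 symbols of ~$$*~$*##~$*## one by one yields *## ~$ ~$ $* *## ~$ $* $~ $~ *## ~$ $* $~ $~; concatenated:

*##~$~$$**##~$$*$~$~*##~$$*$~$~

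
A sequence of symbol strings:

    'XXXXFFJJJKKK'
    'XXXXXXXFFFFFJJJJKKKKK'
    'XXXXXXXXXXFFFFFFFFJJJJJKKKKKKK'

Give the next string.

XXXXXXXXXXXXXFFFFFFFFFFFJJJJJJKKKKKKKKK

Each string has the form X^{3n+1} F^{3n-1} J^{n+2} K^{2n+1} (n = 1, 2, …).
Setting n = 4 gives 13, 11, 6, 9 characters in each block.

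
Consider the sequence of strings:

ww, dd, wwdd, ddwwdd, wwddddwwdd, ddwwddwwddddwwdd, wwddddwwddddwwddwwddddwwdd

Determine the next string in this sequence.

This is a Fibonacci-style word recurrence s(k) = s(k−2)·s(k−1): e.g. ww·dd = wwdd.
Continuing: ddwwddwwddddwwdd · wwddddwwddddwwddwwddddwwdd gives term 8.

ddwwddwwddddwwddwwddddwwddddwwddwwddddwwdd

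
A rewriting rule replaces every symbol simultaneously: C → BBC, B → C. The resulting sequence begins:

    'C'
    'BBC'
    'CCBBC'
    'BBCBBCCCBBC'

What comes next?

Expanding BBCBBCCCBBC: B→C, B→C, C→BBC, B→C, B→C, C→BBC, C→BBC, C→BBC, B→C, B→C, C→BBC. Concatenated: C C BBC C C BBC BBC BBC C C BBC.

CCBBCCCBBCBBCBBCCCBBC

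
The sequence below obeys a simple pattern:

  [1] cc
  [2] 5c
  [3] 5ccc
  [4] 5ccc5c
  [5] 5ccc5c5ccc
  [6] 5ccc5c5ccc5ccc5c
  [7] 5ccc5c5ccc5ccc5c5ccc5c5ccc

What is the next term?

From term 3 onward, concatenate the last term with the second-to-last: 5c·cc = 5ccc, 5ccc·5c = 5ccc5c, …
The next term joins 5ccc5c5ccc5ccc5c5ccc5c5ccc and 5ccc5c5ccc5ccc5c.

5ccc5c5ccc5ccc5c5ccc5c5ccc5ccc5c5ccc5ccc5c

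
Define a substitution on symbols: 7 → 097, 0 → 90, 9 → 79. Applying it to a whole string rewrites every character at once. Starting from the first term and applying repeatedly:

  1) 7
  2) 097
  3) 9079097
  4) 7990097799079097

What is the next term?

Applying the rule to each of the 16 symbols of 7990097799079097 gives the pieces 097 79 79 90 90 79 097 097 79 79 90 097 79 90 79 097, which concatenate to the answer.

0977979909079097097797990097799079097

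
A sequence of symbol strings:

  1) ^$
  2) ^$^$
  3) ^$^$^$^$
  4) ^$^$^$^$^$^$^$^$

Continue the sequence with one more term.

^$^$^$^$^$^$^$^$^$^$^$^$^$^$^$^$

s(k+1) = s(k)·s(k) — each term doubles the last.
One more doubling of ^$^$^$^$^$^$^$^$ gives the answer.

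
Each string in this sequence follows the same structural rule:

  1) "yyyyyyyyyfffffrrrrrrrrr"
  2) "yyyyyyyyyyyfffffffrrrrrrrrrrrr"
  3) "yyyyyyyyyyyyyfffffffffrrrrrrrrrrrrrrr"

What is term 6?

yyyyyyyyyyyyyyyyyyyfffffffffffffffrrrrrrrrrrrrrrrrrrrrrrrr

The n-th term is 2n+3 y's then 2n-1 f's then 3n r's, where the shown terms are n = 3, 4, 5.
Setting n = 8 gives 19, 15, 24 characters in each block.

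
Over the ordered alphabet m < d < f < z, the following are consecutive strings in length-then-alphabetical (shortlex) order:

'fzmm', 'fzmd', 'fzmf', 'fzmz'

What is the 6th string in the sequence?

fzdd

Stepping forward 2 times from fzmz: fzmz → fzdm, then the target.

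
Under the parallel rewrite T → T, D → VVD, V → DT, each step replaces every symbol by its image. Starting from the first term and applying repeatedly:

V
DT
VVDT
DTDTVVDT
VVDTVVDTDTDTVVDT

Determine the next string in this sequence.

φ(VVDTVVDTDTDTVVDT) expands symbol-by-symbol to DT DT VVD T DT DT VVD T VVD T VVD T DT DT VVD T; joining the 16 pieces gives the next term.

DTDTVVDTDTDTVVDTVVDTVVDTDTDTVVDT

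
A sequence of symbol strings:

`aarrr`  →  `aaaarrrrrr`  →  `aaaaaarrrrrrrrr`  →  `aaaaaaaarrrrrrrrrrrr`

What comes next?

Each string has the form a^{2n} r^{3n} (n = 1, 2, …).
For the next term, n = 5, so the run lengths are 10, 15.

aaaaaaaaaarrrrrrrrrrrrrrr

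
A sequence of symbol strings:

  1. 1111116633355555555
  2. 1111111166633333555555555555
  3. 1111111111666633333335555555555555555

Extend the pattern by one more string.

1111111111116666633333333355555555555555555555

The n-th term is 2n+2 1's then n 6's then 2n-1 3's then 4n 5's, where the shown terms are n = 2, 3, 4.
At n = 5 the blocks have lengths 12, 5, 9, 20.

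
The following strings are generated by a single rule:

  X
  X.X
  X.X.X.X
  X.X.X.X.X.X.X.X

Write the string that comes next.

Every step duplicates the string with '.' between the halves.
One more doubling of X.X.X.X.X.X.X.X gives the answer.

X.X.X.X.X.X.X.X.X.X.X.X.X.X.X.X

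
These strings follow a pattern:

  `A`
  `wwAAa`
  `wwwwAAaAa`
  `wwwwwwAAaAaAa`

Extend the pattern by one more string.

Each term wraps the previous one in ww on the left and Aa on the right.
One more step from wwwwwwAAaAaAa gives the answer.

wwwwwwwwAAaAaAaAa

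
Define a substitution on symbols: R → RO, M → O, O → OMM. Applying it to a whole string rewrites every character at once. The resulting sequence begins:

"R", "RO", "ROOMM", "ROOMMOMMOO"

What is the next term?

Apply φ to ROOMMOMMOO symbol by symbol: R→RO, O→OMM, O→OMM, M→O, M→O, O→OMM, M→O, M→O, O→OMM, O→OMM; joined: RO OMM OMM O O OMM O O OMM OMM.

ROOMMOMMOOOMMOOOMMOMM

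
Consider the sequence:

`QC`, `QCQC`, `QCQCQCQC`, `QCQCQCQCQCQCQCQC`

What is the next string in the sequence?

QCQCQCQCQCQCQCQCQCQCQCQCQCQCQCQC

Every step duplicates the string.
So the next term is two copies of QCQCQCQCQCQCQCQC.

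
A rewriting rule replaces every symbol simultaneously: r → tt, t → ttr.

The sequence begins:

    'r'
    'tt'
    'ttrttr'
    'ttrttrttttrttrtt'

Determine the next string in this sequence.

ttrttrttttrttrttttrttrttrttrttttrttrttttrttr

Applying the rule to each of the 16 symbols of ttrttrttttrttrtt gives the pieces ttr ttr tt ttr ttr tt ttr ttr ttr ttr tt ttr ttr tt ttr ttr, which concatenate to the answer.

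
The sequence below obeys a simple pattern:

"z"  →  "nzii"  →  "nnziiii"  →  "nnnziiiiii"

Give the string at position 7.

Each term wraps the previous one in n on the left and ii on the right.
From nnnziiiiii, 3 further steps: nnnziiiiii → nnnnziiiiiiii → nnnnnziiiiiiiiii → (answer).

nnnnnnziiiiiiiiiiii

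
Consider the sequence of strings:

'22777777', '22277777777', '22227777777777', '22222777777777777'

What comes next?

Term n consists of n 2's, followed by 2n+2 7's, where the shown terms are n = 2, 3, 4, 5.
For the next term, n = 6, so the run lengths are 6, 14.

22222277777777777777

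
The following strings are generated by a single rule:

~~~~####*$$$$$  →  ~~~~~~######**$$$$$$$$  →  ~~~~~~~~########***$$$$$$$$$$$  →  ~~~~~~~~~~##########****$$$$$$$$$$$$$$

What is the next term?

~~~~~~~~~~~~############*****$$$$$$$$$$$$$$$$$

Reading off run lengths: ~ runs 4, 6, 8, 10; # runs 4, 6, 8, 10; * runs 1, 2, 3, 4; $ runs 5, 8, 11, 14 — each is linear in n (n = 1, 2, …).
Setting n = 5 gives 12, 12, 5, 17 characters in each block.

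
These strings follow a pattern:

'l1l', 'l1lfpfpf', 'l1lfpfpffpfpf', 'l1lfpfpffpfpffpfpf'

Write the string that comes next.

l1lfpfpffpfpffpfpffpfpf

The strings grow by a fixed suffix fpfpf each time.
One more step from l1lfpfpffpfpffpfpf gives the answer.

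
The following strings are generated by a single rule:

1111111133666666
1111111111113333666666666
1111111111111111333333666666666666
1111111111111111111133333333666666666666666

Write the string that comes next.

The n-th term is 4n 1's then 2n-2 3's then 3n 6's, where the shown terms are n = 2, 3, 4, 5.
For the next term, n = 6, so the run lengths are 24, 10, 18.

1111111111111111111111113333333333666666666666666666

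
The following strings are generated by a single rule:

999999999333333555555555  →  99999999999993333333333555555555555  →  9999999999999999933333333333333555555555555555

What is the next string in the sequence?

Term n consists of 4n+1 9's, followed by 4n-2 3's, followed by 3n+3 5's, where the shown terms are n = 2, 3, 4.
For the next term, n = 5, so the run lengths are 21, 18, 18.

999999999999999999999333333333333333333555555555555555555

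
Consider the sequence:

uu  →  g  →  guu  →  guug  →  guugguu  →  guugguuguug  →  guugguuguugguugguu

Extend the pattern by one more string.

guugguuguugguugguuguugguuguug

Each term (from the third on) is the previous term followed by the one before it: term 3 = g·uu = guu.
The next term joins guugguuguugguugguu and guugguuguug.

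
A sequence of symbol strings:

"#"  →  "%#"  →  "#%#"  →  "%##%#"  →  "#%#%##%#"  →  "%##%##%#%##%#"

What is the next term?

Each term (from the third on) is the two preceding terms concatenated in order: term 3 = #·%# = #%#.
So term 7 is #%#%##%#·%##%##%#%##%#.

#%#%##%#%##%##%#%##%#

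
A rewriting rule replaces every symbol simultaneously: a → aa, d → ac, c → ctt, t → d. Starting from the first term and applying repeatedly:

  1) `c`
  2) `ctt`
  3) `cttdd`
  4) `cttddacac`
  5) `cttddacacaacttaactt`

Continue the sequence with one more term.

cttddacacaacttaacttaaaacttddaaaacttdd

Replace each of the 19 characters of cttddacacaacttaactt in place — ctt d d ac ac aa ctt aa ctt aa aa ctt d d aa aa ctt d d — and concatenate.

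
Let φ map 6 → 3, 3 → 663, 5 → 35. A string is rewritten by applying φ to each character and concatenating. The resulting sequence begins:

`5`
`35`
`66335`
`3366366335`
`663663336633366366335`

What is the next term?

336633366366366333663663663336633366366335

Applying the rule to each of the 21 symbols of 663663336633366366335 gives the pieces 3 3 663 3 3 663 663 663 3 3 663 663 663 3 3 663 3 3 663 663 35, which concatenate to the answer.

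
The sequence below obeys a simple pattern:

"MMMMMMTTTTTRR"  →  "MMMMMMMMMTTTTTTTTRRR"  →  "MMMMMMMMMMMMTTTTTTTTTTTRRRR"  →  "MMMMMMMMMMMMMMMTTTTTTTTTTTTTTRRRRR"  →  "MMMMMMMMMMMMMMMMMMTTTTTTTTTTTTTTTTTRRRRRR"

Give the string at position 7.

MMMMMMMMMMMMMMMMMMMMMMMMTTTTTTTTTTTTTTTTTTTTTTTRRRRRRRR

Reading off run lengths: M runs 6, 9, 12, 15, 18; T runs 5, 8, 11, 14, 17; R runs 2, 3, 4, 5, 6 — each is linear in n (n = 1, 2, …).
At n = 7 the blocks have lengths 24, 23, 8.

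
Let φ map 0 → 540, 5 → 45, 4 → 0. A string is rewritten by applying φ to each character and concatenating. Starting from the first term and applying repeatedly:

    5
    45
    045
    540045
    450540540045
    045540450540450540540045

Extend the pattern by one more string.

φ(045540450540450540540045) expands symbol-by-symbol to 540 0 45 45 0 540 0 45 540 45 0 540 0 45 540 45 0 540 45 0 540 540 0 45; joining the 24 pieces gives the next term.

540045450540045540450540045540450540450540540045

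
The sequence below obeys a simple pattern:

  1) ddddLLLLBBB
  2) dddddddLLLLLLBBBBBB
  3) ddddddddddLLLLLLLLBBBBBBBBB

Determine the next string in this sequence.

dddddddddddddLLLLLLLLLLBBBBBBBBBBBB

Each string has the form d^{3n+1} L^{2n+2} B^{3n} (n = 1, 2, …).
At n = 4 the blocks have lengths 13, 10, 12.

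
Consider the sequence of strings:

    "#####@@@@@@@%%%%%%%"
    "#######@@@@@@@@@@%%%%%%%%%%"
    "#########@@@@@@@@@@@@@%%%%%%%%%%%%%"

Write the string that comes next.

Reading off run lengths: # runs 5, 7, 9; @ runs 7, 10, 13; % runs 7, 10, 13 — each is linear in n, where the shown terms are n = 2, 3, 4.
For the next term, n = 5, so the run lengths are 11, 16, 16.

###########@@@@@@@@@@@@@@@@%%%%%%%%%%%%%%%%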